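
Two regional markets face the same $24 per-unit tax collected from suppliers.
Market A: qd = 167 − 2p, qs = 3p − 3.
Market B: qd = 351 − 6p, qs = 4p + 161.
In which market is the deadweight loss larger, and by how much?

Market A: pre-tax p* = $34, q* = 99; post-tax q = 70.2; deadweight loss = $345.6.
Market B: pre-tax p* = $19, q* = 237; post-tax q = 179.4; deadweight loss = $691.2.
Difference: $345.6 vs $691.2 → market B is larger by $345.6.

Market B, by $345.6.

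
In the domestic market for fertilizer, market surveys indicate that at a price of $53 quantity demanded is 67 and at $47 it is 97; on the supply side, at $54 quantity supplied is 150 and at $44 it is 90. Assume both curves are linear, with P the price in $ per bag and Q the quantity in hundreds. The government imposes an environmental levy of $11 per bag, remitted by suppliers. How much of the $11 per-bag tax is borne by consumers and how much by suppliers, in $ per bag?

Consumers bear $6 per bag; suppliers bear $5 per bag.

Demand slope: (97 − 67)/(47 − 53) = -5, so Qd = 332 − 5P.
Supply slope: (90 − 150)/(44 − 54) = 6, so Qs = 6P − 174.
Without the tax, 332 − 5P = 6P − 174 gives 11P = 506, so P* = $46 and Q* = 102.
With the tax collected from suppliers, supply shifts: Qs = 6(P − 11) − 174.
New equilibrium: consumers pay $52, suppliers receive $41, Q = 72. (Wedge: Pb − Ps = 11.)
Burden on consumers: $6; on suppliers: $5. (They sum to $11.)
The less price-elastic side of the market bears the larger share of a per-unit tax.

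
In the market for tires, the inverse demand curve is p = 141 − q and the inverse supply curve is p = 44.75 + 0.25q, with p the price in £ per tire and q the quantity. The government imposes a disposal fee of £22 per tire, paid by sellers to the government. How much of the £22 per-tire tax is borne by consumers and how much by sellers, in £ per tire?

Consumers bear £17.6 per tire; sellers bear £4.4 per tire.

Inverting to q(p) form: qd = 141 − p; qs = 4p − 179.
Without the tax, 141 − p = 4p − 179 gives 5p = 320, so p* = £64 and q* = 77.
With the tax collected from sellers, supply shifts: qs = 4(p − 22) − 179.
Solving gives q = 59.4 with consumers paying £81.6 and sellers receiving £59.6 (the £22 wedge).
Burden on consumers: £17.6; on sellers: £4.4. (They sum to £22.)
The less price-elastic side of the market bears the larger share of a per-unit tax.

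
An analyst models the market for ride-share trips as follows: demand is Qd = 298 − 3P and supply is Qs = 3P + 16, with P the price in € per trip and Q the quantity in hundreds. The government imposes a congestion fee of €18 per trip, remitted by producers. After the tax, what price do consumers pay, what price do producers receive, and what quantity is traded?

Before the tax: set 298 − 3P = 3P + 16 → P* = €47, Q* = 157.
With the tax collected from producers, supply shifts: Qs = 3(P − 18) + 16.
New equilibrium: consumers pay €56, producers receive €38, Q = 130. (Wedge: Pb − Ps = 18.)

Consumers pay €56; producers receive €38; quantity = 130.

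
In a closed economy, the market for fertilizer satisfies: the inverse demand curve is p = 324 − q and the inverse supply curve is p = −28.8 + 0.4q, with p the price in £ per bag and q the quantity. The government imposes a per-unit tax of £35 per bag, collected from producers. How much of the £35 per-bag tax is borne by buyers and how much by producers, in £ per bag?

Buyers bear £25 per bag; producers bear £10 per bag.

Inverting to q(p) form: qd = 324 − p; qs = 2.5p + 72.
Before the tax: set 324 − p = 2.5p + 72 → p* = £72, q* = 252.
With the tax collected from producers, supply shifts: qs = 2.5(p − 35) + 72.
Solving gives q = 227 with buyers paying £97 and producers receiving £62 (the £35 wedge).
Burden on buyers: £25; on producers: £10. (They sum to £35.)
The less price-elastic side of the market bears the larger share of a per-unit tax.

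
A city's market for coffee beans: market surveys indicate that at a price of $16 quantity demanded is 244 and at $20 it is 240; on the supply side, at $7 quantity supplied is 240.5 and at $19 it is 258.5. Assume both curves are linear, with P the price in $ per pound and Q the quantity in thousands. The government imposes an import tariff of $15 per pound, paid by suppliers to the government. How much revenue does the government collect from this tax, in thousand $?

Tax revenue = $3585 thousand.

Demand slope: (240 − 244)/(20 − 16) = -1, so Qd = 260 − P.
Supply slope: (258.5 − 240.5)/(19 − 7) = 1.5, so Qs = 1.5P + 230.
Without the tax, 260 − P = 1.5P + 230 gives 2.5P = 30, so P* = $12 and Q* = 248.
With the tax collected from suppliers, supply shifts: Qs = 1.5(P − 15) + 230.
Solving gives Q = 239 with buyers paying $21 and suppliers receiving $6 (the $15 wedge).
Revenue = t · Q = 15 · 239 = $3585.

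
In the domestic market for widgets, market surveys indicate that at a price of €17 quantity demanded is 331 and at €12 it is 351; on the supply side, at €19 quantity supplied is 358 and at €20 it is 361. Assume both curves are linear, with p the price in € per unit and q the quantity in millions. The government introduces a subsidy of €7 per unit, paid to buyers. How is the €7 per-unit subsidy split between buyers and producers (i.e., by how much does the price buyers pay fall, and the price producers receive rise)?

Buyers gain €3 per unit; producers gain €4 per unit.

Demand slope: (351 − 331)/(12 − 17) = -4, so qd = 399 − 4p.
Supply slope: (361 − 358)/(20 − 19) = 3, so qs = 3p + 301.
Without the subsidy, 399 − 4p = 3p + 301 gives 7p = 98, so p* = €14 and q* = 343.
With a per-unit subsidy paid to buyers, each effectively pays p − 7, so demand becomes qd = 399 − 4(p − 7).
New equilibrium: buyers pay €11, producers receive €18, q = 355. (Wedge: pb − ps = −7.)
Gain to buyers: €3; to producers: €4. (They sum to €7.)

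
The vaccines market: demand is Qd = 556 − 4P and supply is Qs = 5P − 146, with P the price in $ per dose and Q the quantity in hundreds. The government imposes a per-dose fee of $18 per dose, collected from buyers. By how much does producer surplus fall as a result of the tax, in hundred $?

Producer surplus falls by $1792 hundred.

Before the tax: set 556 − 4P = 5P − 146 → P* = $78, Q* = 244.
With the tax collected from buyers, demand (in seller-price terms) shifts: Qd = 556 − 4(P + 18).
New equilibrium: buyers pay $88, sellers receive $70, Q = 204. (Wedge: Pb − Ps = 18.)
ΔPS is the trapezoid between Q = 204 and Q = 244 of height $8: ½ · (244 + 204) · 8 = $1792.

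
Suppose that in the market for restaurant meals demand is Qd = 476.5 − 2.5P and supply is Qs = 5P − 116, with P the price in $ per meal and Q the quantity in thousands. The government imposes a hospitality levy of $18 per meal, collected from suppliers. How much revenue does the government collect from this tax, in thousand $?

Tax revenue = $4482 thousand.

Before the tax: set 476.5 − 2.5P = 5P − 116 → P* = $79, Q* = 279.
With the tax collected from suppliers, supply shifts: Qs = 5(P − 18) − 116.
Solving gives Q = 249 with consumers paying $91 and suppliers receiving $73 (the $18 wedge).
Revenue = t · Q = 18 · 249 = $4482.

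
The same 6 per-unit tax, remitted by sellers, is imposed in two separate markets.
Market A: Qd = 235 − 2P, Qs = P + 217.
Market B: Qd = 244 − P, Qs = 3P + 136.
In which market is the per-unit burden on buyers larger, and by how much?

Market B, by 2.5.

Market A: pre-tax P* = 6, Q* = 223; post-tax Q = 219; per-unit burden on buyers = 2.
Market B: pre-tax P* = 27, Q* = 217; post-tax Q = 212.5; per-unit burden on buyers = 4.5.
Difference: 2 vs 4.5 → market B is larger by 2.5.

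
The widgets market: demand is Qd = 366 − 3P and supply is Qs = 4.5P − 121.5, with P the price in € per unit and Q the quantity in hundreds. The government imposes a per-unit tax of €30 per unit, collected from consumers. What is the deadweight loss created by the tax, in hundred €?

Before the tax: set 366 − 3P = 4.5P − 121.5 → P* = €65, Q* = 171.
With the tax collected from consumers, demand (in seller-price terms) shifts: Qd = 366 − 3(P + 30).
Solving gives Q = 117 with consumers paying €83 and producers receiving €53 (the €30 wedge).
Quantity falls by |ΔQ| = |171 − 117| = 54.
DWL = ½ · t · |ΔQ| = ½ · 30 · 54 = €810.

Deadweight loss = €810 hundred.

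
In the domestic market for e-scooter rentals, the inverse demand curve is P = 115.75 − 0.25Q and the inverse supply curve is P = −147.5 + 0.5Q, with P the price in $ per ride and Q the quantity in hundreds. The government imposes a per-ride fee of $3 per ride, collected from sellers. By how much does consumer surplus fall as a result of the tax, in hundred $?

Consumer surplus falls by $349 hundred.

Rewrite in direct form: Qd = 463 − 4P and Qs = 2P + 295.
Without the tax, 463 − 4P = 2P + 295 gives 6P = 168, so P* = $28 and Q* = 351.
With the tax collected from sellers, supply shifts: Qs = 2(P − 3) + 295.
Solving gives Q = 347 with buyers paying $29 and sellers receiving $26 (the $3 wedge).
ΔCS is the trapezoid between Q = 347 and Q = 351 of height $1: ½ · (351 + 347) · 1 = $349.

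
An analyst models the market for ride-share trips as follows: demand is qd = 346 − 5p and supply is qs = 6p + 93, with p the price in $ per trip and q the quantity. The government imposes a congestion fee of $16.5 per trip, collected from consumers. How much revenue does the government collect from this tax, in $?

Tax revenue = $3069.

Before the tax: set 346 − 5p = 6p + 93 → p* = $23, q* = 231.
With the tax collected from consumers, demand (in seller-price terms) shifts: qd = 346 − 5(p + 16.5).
New equilibrium: consumers pay $32, sellers receive $15.5, q = 186. (Wedge: pb − ps = 16.5.)
Revenue = t · Q = 16.5 · 186 = $3069.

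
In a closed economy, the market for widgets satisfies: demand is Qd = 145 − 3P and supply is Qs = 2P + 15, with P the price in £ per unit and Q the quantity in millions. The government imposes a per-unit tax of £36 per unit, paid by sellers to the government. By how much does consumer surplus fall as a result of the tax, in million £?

Consumer surplus falls by £653.76 million.

Without the tax, 145 − 3P = 2P + 15 gives 5P = 130, so P* = £26 and Q* = 67.
With the tax collected from sellers, supply shifts: Qs = 2(P − 36) + 15.
New equilibrium: buyers pay £40.4, sellers receive £4.4, Q = 23.8. (Wedge: Pb − Ps = 36.)
ΔCS is the trapezoid between Q = 23.8 and Q = 67 of height £14.4: ½ · (67 + 23.8) · 14.4 = £653.76.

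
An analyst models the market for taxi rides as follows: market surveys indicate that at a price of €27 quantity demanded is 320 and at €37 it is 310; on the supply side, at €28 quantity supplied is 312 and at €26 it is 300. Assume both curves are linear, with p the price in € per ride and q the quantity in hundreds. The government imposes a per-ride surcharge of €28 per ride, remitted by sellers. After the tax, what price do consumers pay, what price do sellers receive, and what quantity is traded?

Consumers pay €53; sellers receive €25; quantity = 294.

Demand slope: (310 − 320)/(37 − 27) = -1, so qd = 347 − p.
Supply slope: (300 − 312)/(26 − 28) = 6, so qs = 6p + 144.
Without the tax, 347 − p = 6p + 144 gives 7p = 203, so p* = €29 and q* = 318.
With the tax collected from sellers, supply shifts: qs = 6(p − 28) + 144.
Solving gives q = 294 with consumers paying €53 and sellers receiving €25 (the €28 wedge).
The less price-elastic side of the market bears the larger share of a per-unit tax.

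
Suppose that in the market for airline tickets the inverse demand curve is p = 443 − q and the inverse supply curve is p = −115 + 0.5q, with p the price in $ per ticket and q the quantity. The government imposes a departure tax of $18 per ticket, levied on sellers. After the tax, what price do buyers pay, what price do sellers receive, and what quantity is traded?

Rewrite in direct form: qd = 443 − p and qs = 2p + 230.
Without the tax, 443 − p = 2p + 230 gives 3p = 213, so p* = $71 and q* = 372.
With the tax collected from sellers, supply shifts: qs = 2(p − 18) + 230.
Solving gives q = 360 with buyers paying $83 and sellers receiving $65 (the $18 wedge).

Buyers pay $83; sellers receive $65; quantity = 360.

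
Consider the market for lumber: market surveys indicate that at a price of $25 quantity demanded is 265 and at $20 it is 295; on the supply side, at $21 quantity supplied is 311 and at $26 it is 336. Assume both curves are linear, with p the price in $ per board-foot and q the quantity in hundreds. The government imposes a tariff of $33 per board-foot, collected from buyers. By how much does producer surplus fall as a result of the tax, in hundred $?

Demand slope: (295 − 265)/(20 − 25) = -6, so qd = 415 − 6p.
Supply slope: (336 − 311)/(26 − 21) = 5, so qs = 5p + 206.
Without the tax, 415 − 6p = 5p + 206 gives 11p = 209, so p* = $19 and q* = 301.
With the tax collected from buyers, demand (in seller-price terms) shifts: qd = 415 − 6(p + 33).
New equilibrium: buyers pay $34, suppliers receive $1, q = 211. (Wedge: pb − ps = 33.)
ΔPS is the trapezoid between Q = 211 and Q = 301 of height $18: ½ · (301 + 211) · 18 = $4608.

Producer surplus falls by $4608 hundred.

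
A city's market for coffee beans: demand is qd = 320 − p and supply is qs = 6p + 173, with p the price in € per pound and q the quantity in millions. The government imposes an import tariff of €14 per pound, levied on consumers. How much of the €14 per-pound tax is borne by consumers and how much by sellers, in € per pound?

Consumers bear €12 per pound; sellers bear €2 per pound.

Before the tax: set 320 − p = 6p + 173 → p* = €21, q* = 299.
With the tax collected from consumers, demand (in seller-price terms) shifts: qd = 320 − (p + 14).
Solving gives q = 287 with consumers paying €33 and sellers receiving €19 (the €14 wedge).
Burden on consumers: €12; on sellers: €2. (They sum to €14.)
The less price-elastic side of the market bears the larger share of a per-unit tax.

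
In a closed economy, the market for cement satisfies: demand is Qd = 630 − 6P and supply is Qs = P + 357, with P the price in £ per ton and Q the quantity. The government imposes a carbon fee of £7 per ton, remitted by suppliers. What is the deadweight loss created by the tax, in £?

Before the tax: set 630 − 6P = P + 357 → P* = £39, Q* = 396.
With the tax collected from suppliers, supply shifts: Qs = (P − 7) + 357.
New equilibrium: consumers pay £40, suppliers receive £33, Q = 390. (Wedge: Pb − Ps = 7.)
Quantity falls by |ΔQ| = |396 − 390| = 6.
DWL = ½ · t · |ΔQ| = ½ · 7 · 6 = £21.

Deadweight loss = £21.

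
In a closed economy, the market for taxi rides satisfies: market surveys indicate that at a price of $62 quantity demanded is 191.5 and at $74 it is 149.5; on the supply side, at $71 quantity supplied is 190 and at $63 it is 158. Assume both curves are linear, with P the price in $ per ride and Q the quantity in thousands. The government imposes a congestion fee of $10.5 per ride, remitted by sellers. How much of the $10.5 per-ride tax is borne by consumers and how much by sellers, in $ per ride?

Demand slope: (149.5 − 191.5)/(74 − 62) = -3.5, so Qd = 408.5 − 3.5P.
Supply slope: (158 − 190)/(63 − 71) = 4, so Qs = 4P − 94.
Without the tax, 408.5 − 3.5P = 4P − 94 gives 7.5P = 502.5, so P* = $67 and Q* = 174.
With the tax collected from sellers, supply shifts: Qs = 4(P − 10.5) − 94.
Solving gives Q = 154.4 with consumers paying $72.6 and sellers receiving $62.1 (the $10.5 wedge).
Burden on consumers: $5.6; on sellers: $4.9. (They sum to $10.5.)

Consumers bear $5.6 per ride; sellers bear $4.9 per ride.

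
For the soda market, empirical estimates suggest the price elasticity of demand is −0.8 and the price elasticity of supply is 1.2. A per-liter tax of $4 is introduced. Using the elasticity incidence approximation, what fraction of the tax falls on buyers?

Incidence ratio: buyers' share ≈ εs / (εs + |εd|) = 1.2 / (1.2 + 0.8) = 0.6.
Supply is the more elastic side, so buyers bear the larger share.

Buyers' share ≈ 0.6.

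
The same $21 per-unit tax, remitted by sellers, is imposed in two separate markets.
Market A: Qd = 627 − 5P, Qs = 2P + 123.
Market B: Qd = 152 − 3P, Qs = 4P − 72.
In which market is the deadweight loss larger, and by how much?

Market B, by $63.

Market A: pre-tax P* = $72, Q* = 267; post-tax Q = 237; deadweight loss = $315.
Market B: pre-tax P* = $32, Q* = 56; post-tax Q = 20; deadweight loss = $378.
Difference: $315 vs $378 → market B is larger by $63.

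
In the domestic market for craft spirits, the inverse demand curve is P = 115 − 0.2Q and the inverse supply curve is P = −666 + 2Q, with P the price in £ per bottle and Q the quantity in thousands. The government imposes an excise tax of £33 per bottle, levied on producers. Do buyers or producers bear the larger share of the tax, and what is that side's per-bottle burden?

Producers bear the larger share: £30 per bottle.

Inverting to Q(P) form: Qd = 575 − 5P; Qs = 0.5P + 333.
Without the tax, 575 − 5P = 0.5P + 333 gives 5.5P = 242, so P* = £44 and Q* = 355.
With the tax collected from producers, supply shifts: Qs = 0.5(P − 33) + 333.
Solving gives Q = 340 with buyers paying £47 and producers receiving £14 (the £33 wedge).
Per-bottle burden: buyers £3, producers £30.
Producers take the larger share because supply is less price-elastic here (demand slope 5 vs supply slope 0.5).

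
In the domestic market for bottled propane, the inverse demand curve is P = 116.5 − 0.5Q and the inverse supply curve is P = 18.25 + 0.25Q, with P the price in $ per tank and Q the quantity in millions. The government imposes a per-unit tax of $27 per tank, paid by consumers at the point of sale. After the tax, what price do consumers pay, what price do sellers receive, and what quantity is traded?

Rewrite in direct form: Qd = 233 − 2P and Qs = 4P − 73.
Without the tax, 233 − 2P = 4P − 73 gives 6P = 306, so P* = $51 and Q* = 131.
With the tax collected from consumers, demand (in seller-price terms) shifts: Qd = 233 − 2(P + 27).
Solving gives Q = 95 with consumers paying $69 and sellers receiving $42 (the $27 wedge).
The less price-elastic side of the market bears the larger share of a per-unit tax.

Consumers pay $69; sellers receive $42; quantity = 95.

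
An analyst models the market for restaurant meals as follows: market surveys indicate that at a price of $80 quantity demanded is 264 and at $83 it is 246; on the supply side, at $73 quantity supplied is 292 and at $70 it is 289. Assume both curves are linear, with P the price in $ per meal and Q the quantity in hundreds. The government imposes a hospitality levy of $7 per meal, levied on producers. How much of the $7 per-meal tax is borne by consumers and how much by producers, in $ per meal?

Consumers bear $1 per meal; producers bear $6 per meal.

Demand slope: (246 − 264)/(83 − 80) = -6, so Qd = 744 − 6P.
Supply slope: (289 − 292)/(70 − 73) = 1, so Qs = P + 219.
Without the tax, 744 − 6P = P + 219 gives 7P = 525, so P* = $75 and Q* = 294.
With the tax collected from producers, supply shifts: Qs = (P − 7) + 219.
New equilibrium: consumers pay $76, producers receive $69, Q = 288. (Wedge: Pb − Ps = 7.)
Burden on consumers: $1; on producers: $6. (They sum to $7.)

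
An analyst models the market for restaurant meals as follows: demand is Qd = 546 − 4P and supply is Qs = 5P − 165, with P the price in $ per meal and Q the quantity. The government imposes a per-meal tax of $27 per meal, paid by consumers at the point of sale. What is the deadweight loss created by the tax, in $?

Deadweight loss = $810.

Without the tax, 546 − 4P = 5P − 165 gives 9P = 711, so P* = $79 and Q* = 230.
With the tax collected from consumers, demand (in seller-price terms) shifts: Qd = 546 − 4(P + 27).
New equilibrium: consumers pay $94, suppliers receive $67, Q = 170. (Wedge: Pb − Ps = 27.)
Quantity falls by |ΔQ| = |230 − 170| = 60.
DWL = ½ · t · |ΔQ| = ½ · 27 · 60 = $810.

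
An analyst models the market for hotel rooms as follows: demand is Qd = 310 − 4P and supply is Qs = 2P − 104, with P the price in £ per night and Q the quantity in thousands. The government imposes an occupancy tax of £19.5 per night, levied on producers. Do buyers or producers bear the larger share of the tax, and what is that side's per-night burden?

Without the tax, 310 − 4P = 2P − 104 gives 6P = 414, so P* = £69 and Q* = 34.
With the tax collected from producers, supply shifts: Qs = 2(P − 19.5) − 104.
Solving gives Q = 8 with buyers paying £75.5 and producers receiving £56 (the £19.5 wedge).
Per-night burden: buyers £6.5, producers £13.
Producers take the larger share because supply is less price-elastic here (demand slope 4 vs supply slope 2).

Producers bear the larger share: £13 per night.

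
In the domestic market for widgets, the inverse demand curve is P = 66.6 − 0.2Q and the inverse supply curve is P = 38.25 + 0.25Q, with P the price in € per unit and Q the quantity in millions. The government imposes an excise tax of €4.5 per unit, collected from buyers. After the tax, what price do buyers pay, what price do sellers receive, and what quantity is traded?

Rewrite in direct form: Qd = 333 − 5P and Qs = 4P − 153.
Without the tax, 333 − 5P = 4P − 153 gives 9P = 486, so P* = €54 and Q* = 63.
With the tax collected from buyers, demand (in seller-price terms) shifts: Qd = 333 − 5(P + 4.5).
New equilibrium: buyers pay €56, sellers receive €51.5, Q = 53. (Wedge: Pb − Ps = 4.5.)
The less price-elastic side of the market bears the larger share of a per-unit tax.

Buyers pay €56; sellers receive €51.5; quantity = 53.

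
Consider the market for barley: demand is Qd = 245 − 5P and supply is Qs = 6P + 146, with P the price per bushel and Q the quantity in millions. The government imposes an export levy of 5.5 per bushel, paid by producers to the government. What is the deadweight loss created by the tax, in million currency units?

Before the tax: set 245 − 5P = 6P + 146 → P* = 9, Q* = 200.
With the tax collected from producers, supply shifts: Qs = 6(P − 5.5) + 146.
New equilibrium: buyers pay 12, producers receive 6.5, Q = 185. (Wedge: Pb − Ps = 5.5.)
Quantity falls by |ΔQ| = |200 − 185| = 15.
DWL = ½ · t · |ΔQ| = ½ · 5.5 · 15 = 41.25.

Deadweight loss = 41.25 million.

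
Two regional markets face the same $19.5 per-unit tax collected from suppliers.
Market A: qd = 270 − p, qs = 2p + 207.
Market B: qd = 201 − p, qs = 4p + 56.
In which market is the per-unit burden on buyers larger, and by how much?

Market A: pre-tax p* = $21, q* = 249; post-tax q = 236; per-unit burden on buyers = $13.
Market B: pre-tax p* = $29, q* = 172; post-tax q = 156.4; per-unit burden on buyers = $15.6.
Difference: $13 vs $15.6 → market B is larger by $2.6.

Market B, by $2.6.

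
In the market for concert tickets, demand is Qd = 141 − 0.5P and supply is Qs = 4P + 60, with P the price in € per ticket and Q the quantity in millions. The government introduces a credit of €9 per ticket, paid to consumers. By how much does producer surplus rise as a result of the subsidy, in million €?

Before the subsidy: set 141 − 0.5P = 4P + 60 → P* = €18, Q* = 132.
With a per-unit subsidy paid to consumers, each effectively pays P − 9, so demand becomes Qd = 141 − 0.5(P − 9).
New equilibrium: consumers pay €10, producers receive €19, Q = 136. (Wedge: Pb − Ps = −9.)
ΔPS is the trapezoid between Q = 136 and Q = 132 of height €1: ½ · (132 + 136) · 1 = €134.

Producer surplus rises by €134 million.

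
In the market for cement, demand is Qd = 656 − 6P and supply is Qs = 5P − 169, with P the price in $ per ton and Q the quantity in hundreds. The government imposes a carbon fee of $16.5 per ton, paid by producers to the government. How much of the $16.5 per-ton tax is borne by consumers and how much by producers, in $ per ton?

Before the tax: set 656 − 6P = 5P − 169 → P* = $75, Q* = 206.
With the tax collected from producers, supply shifts: Qs = 5(P − 16.5) − 169.
New equilibrium: consumers pay $82.5, producers receive $66, Q = 161. (Wedge: Pb − Ps = 16.5.)
Burden on consumers: $7.5; on producers: $9. (They sum to $16.5.)
The less price-elastic side of the market bears the larger share of a per-unit tax.

Consumers bear $7.5 per ton; producers bear $9 per ton.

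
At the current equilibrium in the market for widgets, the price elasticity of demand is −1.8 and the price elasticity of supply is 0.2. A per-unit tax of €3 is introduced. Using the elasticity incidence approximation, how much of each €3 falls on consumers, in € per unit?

Consumers bear ≈ €0.3 per unit.

Incidence ratio: consumers' share ≈ εs / (εs + |εd|) = 0.2 / (0.2 + 1.8) = 0.1.
So consumers bear ≈ 0.1 × €3 = €0.3; producers bear €2.7.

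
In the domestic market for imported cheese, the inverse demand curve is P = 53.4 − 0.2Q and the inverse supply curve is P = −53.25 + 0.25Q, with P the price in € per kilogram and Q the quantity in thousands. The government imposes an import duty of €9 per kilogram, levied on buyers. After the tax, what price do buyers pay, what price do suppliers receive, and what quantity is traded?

Buyers pay €10; suppliers receive €1; quantity = 217.

Inverting to Q(P) form: Qd = 267 − 5P; Qs = 4P + 213.
Before the tax: set 267 − 5P = 4P + 213 → P* = €6, Q* = 237.
With the tax collected from buyers, demand (in seller-price terms) shifts: Qd = 267 − 5(P + 9).
Solving gives Q = 217 with buyers paying €10 and suppliers receiving €1 (the €9 wedge).
The less price-elastic side of the market bears the larger share of a per-unit tax.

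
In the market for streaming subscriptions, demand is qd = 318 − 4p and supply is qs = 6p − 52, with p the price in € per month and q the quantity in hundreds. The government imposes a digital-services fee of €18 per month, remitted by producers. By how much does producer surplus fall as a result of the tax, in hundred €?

Without the tax, 318 − 4p = 6p − 52 gives 10p = 370, so p* = €37 and q* = 170.
With the tax collected from producers, supply shifts: qs = 6(p − 18) − 52.
Solving gives q = 126.8 with buyers paying €47.8 and producers receiving €29.8 (the €18 wedge).
ΔPS is the trapezoid between Q = 126.8 and Q = 170 of height €7.2: ½ · (170 + 126.8) · 7.2 = €1068.48.

Producer surplus falls by €1068.48 hundred.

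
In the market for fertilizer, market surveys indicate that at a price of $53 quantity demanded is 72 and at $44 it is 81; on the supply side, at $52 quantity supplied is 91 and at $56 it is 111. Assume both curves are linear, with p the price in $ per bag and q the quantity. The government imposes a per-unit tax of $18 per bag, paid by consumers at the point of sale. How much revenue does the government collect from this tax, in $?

Tax revenue = $1098.

Demand slope: (81 − 72)/(44 − 53) = -1, so qd = 125 − p.
Supply slope: (111 − 91)/(56 − 52) = 5, so qs = 5p − 169.
Without the tax, 125 − p = 5p − 169 gives 6p = 294, so p* = $49 and q* = 76.
With the tax collected from consumers, demand (in seller-price terms) shifts: qd = 125 − (p + 18).
New equilibrium: consumers pay $64, suppliers receive $46, q = 61. (Wedge: pb − ps = 18.)
Revenue = t · Q = 18 · 61 = $1098.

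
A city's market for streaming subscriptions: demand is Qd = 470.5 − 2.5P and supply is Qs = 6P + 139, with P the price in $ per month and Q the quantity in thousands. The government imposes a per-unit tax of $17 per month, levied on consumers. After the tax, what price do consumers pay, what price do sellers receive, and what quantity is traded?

Consumers pay $51; sellers receive $34; quantity = 343.

Before the tax: set 470.5 − 2.5P = 6P + 139 → P* = $39, Q* = 373.
With the tax collected from consumers, demand (in seller-price terms) shifts: Qd = 470.5 − 2.5(P + 17).
New equilibrium: consumers pay $51, sellers receive $34, Q = 343. (Wedge: Pb − Ps = 17.)
The less price-elastic side of the market bears the larger share of a per-unit tax.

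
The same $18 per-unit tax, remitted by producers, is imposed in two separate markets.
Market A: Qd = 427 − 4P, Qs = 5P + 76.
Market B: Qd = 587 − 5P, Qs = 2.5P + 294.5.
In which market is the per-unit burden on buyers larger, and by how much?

Market A, by $4.

Market A: pre-tax P* = $39, Q* = 271; post-tax Q = 231; per-unit burden on buyers = $10.
Market B: pre-tax P* = $39, Q* = 392; post-tax Q = 362; per-unit burden on buyers = $6.
Difference: $10 vs $6 → market A is larger by $4.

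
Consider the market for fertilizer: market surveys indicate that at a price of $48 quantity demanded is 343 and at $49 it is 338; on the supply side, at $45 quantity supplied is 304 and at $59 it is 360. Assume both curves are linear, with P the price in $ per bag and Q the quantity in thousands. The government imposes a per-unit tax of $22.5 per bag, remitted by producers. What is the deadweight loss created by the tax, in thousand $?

Deadweight loss = $562.5 thousand.

Demand slope: (338 − 343)/(49 − 48) = -5, so Qd = 583 − 5P.
Supply slope: (360 − 304)/(59 − 45) = 4, so Qs = 4P + 124.
Before the tax: set 583 − 5P = 4P + 124 → P* = $51, Q* = 328.
With the tax collected from producers, supply shifts: Qs = 4(P − 22.5) + 124.
Solving gives Q = 278 with consumers paying $61 and producers receiving $38.5 (the $22.5 wedge).
Quantity falls by |ΔQ| = |328 − 278| = 50.
DWL = ½ · t · |ΔQ| = ½ · 22.5 · 50 = $562.5.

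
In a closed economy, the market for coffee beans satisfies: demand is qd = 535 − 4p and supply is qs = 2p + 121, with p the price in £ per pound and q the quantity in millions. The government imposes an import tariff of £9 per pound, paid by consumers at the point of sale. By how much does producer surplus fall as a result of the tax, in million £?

Producer surplus falls by £1518 million.

Without the tax, 535 − 4p = 2p + 121 gives 6p = 414, so p* = £69 and q* = 259.
With the tax collected from consumers, demand (in seller-price terms) shifts: qd = 535 − 4(p + 9).
New equilibrium: consumers pay £72, producers receive £63, q = 247. (Wedge: pb − ps = 9.)
ΔPS is the trapezoid between Q = 247 and Q = 259 of height £6: ½ · (259 + 247) · 6 = £1518.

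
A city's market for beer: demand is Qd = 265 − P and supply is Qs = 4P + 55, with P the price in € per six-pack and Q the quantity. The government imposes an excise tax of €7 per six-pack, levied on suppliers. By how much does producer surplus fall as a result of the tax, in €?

Producer surplus falls by €308.28.

Before the tax: set 265 − P = 4P + 55 → P* = €42, Q* = 223.
With the tax collected from suppliers, supply shifts: Qs = 4(P − 7) + 55.
New equilibrium: buyers pay €47.6, suppliers receive €40.6, Q = 217.4. (Wedge: Pb − Ps = 7.)
ΔPS is the trapezoid between Q = 217.4 and Q = 223 of height €1.4: ½ · (223 + 217.4) · 1.4 = €308.28.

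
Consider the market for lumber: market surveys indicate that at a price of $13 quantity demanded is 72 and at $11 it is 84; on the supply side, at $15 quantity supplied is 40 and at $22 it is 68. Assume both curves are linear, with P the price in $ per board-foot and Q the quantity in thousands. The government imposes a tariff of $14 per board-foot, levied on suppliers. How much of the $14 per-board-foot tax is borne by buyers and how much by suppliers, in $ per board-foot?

Buyers bear $5.6 per board-foot; suppliers bear $8.4 per board-foot.

Demand slope: (84 − 72)/(11 − 13) = -6, so Qd = 150 − 6P.
Supply slope: (68 − 40)/(22 − 15) = 4, so Qs = 4P − 20.
Before the tax: set 150 − 6P = 4P − 20 → P* = $17, Q* = 48.
With the tax collected from suppliers, supply shifts: Qs = 4(P − 14) − 20.
Solving gives Q = 14.4 with buyers paying $22.6 and suppliers receiving $8.6 (the $14 wedge).
Burden on buyers: $5.6; on suppliers: $8.4. (They sum to $14.)
The less price-elastic side of the market bears the larger share of a per-unit tax.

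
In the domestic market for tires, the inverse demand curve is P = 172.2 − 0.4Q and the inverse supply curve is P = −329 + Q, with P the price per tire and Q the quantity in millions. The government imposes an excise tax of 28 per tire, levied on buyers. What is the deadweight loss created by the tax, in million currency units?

Rewrite in direct form: Qd = 430.5 − 2.5P and Qs = P + 329.
Before the tax: set 430.5 − 2.5P = P + 329 → P* = 29, Q* = 358.
With the tax collected from buyers, demand (in seller-price terms) shifts: Qd = 430.5 − 2.5(P + 28).
Solving gives Q = 338 with buyers paying 37 and producers receiving 9 (the 28 wedge).
Quantity falls by |ΔQ| = |358 − 338| = 20.
DWL = ½ · t · |ΔQ| = ½ · 28 · 20 = 280.

Deadweight loss = 280 million.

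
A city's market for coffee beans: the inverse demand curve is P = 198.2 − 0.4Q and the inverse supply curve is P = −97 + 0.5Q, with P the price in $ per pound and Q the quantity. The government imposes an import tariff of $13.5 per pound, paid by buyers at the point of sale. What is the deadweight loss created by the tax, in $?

Deadweight loss = $101.25.

Inverting to Q(P) form: Qd = 495.5 − 2.5P; Qs = 2P + 194.
Before the tax: set 495.5 − 2.5P = 2P + 194 → P* = $67, Q* = 328.
With the tax collected from buyers, demand (in seller-price terms) shifts: Qd = 495.5 − 2.5(P + 13.5).
Solving gives Q = 313 with buyers paying $73 and suppliers receiving $59.5 (the $13.5 wedge).
Quantity falls by |ΔQ| = |328 − 313| = 15.
DWL = ½ · t · |ΔQ| = ½ · 13.5 · 15 = $101.25.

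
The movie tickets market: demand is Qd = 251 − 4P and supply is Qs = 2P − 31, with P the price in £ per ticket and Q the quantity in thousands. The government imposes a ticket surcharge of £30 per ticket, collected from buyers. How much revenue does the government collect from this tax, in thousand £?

Without the tax, 251 − 4P = 2P − 31 gives 6P = 282, so P* = £47 and Q* = 63.
With the tax collected from buyers, demand (in seller-price terms) shifts: Qd = 251 − 4(P + 30).
Solving gives Q = 23 with buyers paying £57 and sellers receiving £27 (the £30 wedge).
Revenue = t · Q = 30 · 23 = £690.

Tax revenue = £690 thousand.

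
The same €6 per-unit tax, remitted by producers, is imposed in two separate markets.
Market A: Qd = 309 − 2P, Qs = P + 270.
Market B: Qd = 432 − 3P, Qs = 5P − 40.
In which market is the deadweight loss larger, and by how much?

Market A: pre-tax P* = €13, Q* = 283; post-tax Q = 279; deadweight loss = €12.
Market B: pre-tax P* = €59, Q* = 255; post-tax Q = 243.75; deadweight loss = €33.75.
Difference: €12 vs €33.75 → market B is larger by €21.75.

Market B, by €21.75.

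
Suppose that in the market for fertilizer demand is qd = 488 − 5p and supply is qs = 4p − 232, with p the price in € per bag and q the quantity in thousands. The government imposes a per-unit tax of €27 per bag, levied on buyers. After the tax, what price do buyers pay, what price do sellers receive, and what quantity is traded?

Before the tax: set 488 − 5p = 4p − 232 → p* = €80, q* = 88.
With the tax collected from buyers, demand (in seller-price terms) shifts: qd = 488 − 5(p + 27).
Solving gives q = 28 with buyers paying €92 and sellers receiving €65 (the €27 wedge).
The less price-elastic side of the market bears the larger share of a per-unit tax.

Buyers pay €92; sellers receive €65; quantity = 28.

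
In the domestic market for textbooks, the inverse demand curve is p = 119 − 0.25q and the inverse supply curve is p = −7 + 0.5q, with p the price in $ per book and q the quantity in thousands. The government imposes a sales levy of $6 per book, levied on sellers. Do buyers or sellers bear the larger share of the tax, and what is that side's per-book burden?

Sellers bear the larger share: $4 per book.

Inverting to q(p) form: qd = 476 − 4p; qs = 2p + 14.
Without the tax, 476 − 4p = 2p + 14 gives 6p = 462, so p* = $77 and q* = 168.
With the tax collected from sellers, supply shifts: qs = 2(p − 6) + 14.
New equilibrium: buyers pay $79, sellers receive $73, q = 160. (Wedge: pb − ps = 6.)
Per-book burden: buyers $2, sellers $4.
Sellers take the larger share because supply is less price-elastic here (demand slope 4 vs supply slope 2).
The less price-elastic side of the market bears the larger share of a per-unit tax.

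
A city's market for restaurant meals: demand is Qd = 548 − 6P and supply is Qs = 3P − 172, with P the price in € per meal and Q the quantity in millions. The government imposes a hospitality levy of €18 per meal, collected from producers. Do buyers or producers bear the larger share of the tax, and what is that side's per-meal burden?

Before the tax: set 548 − 6P = 3P − 172 → P* = €80, Q* = 68.
With the tax collected from producers, supply shifts: Qs = 3(P − 18) − 172.
New equilibrium: buyers pay €86, producers receive €68, Q = 32. (Wedge: Pb − Ps = 18.)
Per-meal burden: buyers €6, producers €12.
Producers take the larger share because supply is less price-elastic here (demand slope 6 vs supply slope 3).
The less price-elastic side of the market bears the larger share of a per-unit tax.

Producers bear the larger share: €12 per meal.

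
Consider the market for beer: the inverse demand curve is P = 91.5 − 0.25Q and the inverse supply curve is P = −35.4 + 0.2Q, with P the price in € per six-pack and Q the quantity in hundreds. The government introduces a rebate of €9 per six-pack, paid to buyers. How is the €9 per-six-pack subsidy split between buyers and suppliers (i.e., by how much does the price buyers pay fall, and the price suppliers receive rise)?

Buyers gain €5 per six-pack; suppliers gain €4 per six-pack.

Rewrite in direct form: Qd = 366 − 4P and Qs = 5P + 177.
Without the subsidy, 366 − 4P = 5P + 177 gives 9P = 189, so P* = €21 and Q* = 282.
With a per-unit subsidy paid to buyers, each effectively pays P − 9, so demand becomes Qd = 366 − 4(P − 9).
New equilibrium: buyers pay €16, suppliers receive €25, Q = 302. (Wedge: Pb − Ps = −9.)
Gain to buyers: €5; to suppliers: €4. (They sum to €9.)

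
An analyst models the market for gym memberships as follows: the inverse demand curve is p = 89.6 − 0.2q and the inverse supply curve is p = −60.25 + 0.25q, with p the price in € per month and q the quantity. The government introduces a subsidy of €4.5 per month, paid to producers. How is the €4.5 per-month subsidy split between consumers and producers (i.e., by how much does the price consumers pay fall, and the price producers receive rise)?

Consumers gain €2 per month; producers gain €2.5 per month.

Rewrite in direct form: qd = 448 − 5p and qs = 4p + 241.
Without the subsidy, 448 − 5p = 4p + 241 gives 9p = 207, so p* = €23 and q* = 333.
With a per-unit subsidy paid to producers, each receives p + 4.5 per unit sold, so supply becomes qs = 4(p + 4.5) + 241.
Solving gives q = 343 with consumers paying €21 and producers receiving €25.5 (the €4.5 wedge).
Gain to consumers: €2; to producers: €2.5. (They sum to €4.5.)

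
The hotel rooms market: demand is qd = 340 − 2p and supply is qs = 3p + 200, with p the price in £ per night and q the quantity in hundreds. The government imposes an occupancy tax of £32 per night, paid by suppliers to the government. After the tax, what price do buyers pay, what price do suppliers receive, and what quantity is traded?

Buyers pay £47.2; suppliers receive £15.2; quantity = 245.6.

Before the tax: set 340 − 2p = 3p + 200 → p* = £28, q* = 284.
With the tax collected from suppliers, supply shifts: qs = 3(p − 32) + 200.
New equilibrium: buyers pay £47.2, suppliers receive £15.2, q = 245.6. (Wedge: pb − ps = 32.)
The less price-elastic side of the market bears the larger share of a per-unit tax.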